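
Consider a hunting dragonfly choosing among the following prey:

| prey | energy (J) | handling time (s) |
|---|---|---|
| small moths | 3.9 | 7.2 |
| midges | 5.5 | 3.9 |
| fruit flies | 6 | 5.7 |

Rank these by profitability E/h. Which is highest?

midges

In descending order of E/h:
midges: 5.5/3.9 = 1.41 J/s
fruit flies: 6/5.7 = 1.05 J/s
small moths: 3.9/7.2 = 0.542 J/s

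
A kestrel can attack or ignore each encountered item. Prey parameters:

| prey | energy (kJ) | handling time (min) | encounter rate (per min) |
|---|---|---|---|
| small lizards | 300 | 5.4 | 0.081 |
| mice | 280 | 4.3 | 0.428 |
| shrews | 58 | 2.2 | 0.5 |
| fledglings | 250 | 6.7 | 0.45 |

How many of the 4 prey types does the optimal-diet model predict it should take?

Rank by E/h (kJ/min): mice 65.1, small lizards 55.6, fledglings 37.3, shrews 26.4. Include each in turn until the next type's E/h falls below the running intake rate.
Rate on top 1: 42.19. small lizards: 55.6 > 42.19 → include.
Rate on top 2: 43.97. fledglings: 37.3 < 43.97 → exclude; stop.
Optimal diet: mice, small lizards — 2 of 4 types.

2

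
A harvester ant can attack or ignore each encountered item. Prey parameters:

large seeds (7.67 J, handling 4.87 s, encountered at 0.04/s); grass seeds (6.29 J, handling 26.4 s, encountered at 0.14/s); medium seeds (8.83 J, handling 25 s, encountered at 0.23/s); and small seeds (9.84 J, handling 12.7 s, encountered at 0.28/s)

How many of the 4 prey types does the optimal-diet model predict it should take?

Profitabilities (E/h, J/s): large seeds 1.57, small seeds 0.775, medium seeds 0.353, grass seeds 0.238. Add prey in this order while the next type's profitability exceeds the intake rate on those already taken.
Rate on top 1: 0.2568. small seeds: 0.775 > 0.2568 → include.
Rate on top 2: 0.6445. medium seeds: 0.353 < 0.6445 → exclude; stop.
Optimal diet: large seeds, small seeds — 2 of 4 types.

2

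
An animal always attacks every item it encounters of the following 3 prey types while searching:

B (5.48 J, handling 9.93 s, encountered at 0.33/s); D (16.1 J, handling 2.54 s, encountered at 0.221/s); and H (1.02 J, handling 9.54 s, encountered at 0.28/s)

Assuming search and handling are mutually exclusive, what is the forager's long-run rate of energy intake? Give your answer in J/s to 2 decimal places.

0.75 J/s

R = (0.33×5.48 + 0.221×16.1 + 0.28×1.02) / (1 + 0.33×9.93 + 0.221×2.54 + 0.28×9.54) = 5.652/7.509 = 0.7527 J/s.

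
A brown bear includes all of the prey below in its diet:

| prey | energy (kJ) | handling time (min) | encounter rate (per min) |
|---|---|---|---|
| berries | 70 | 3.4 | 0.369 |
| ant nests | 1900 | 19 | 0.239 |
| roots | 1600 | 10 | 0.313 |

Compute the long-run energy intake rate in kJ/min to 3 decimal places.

98.808 kJ/min

R = Σλ_iE_i / (1 + Σλ_ih_i)
Numerator: 0.369×70 + 0.239×1900 + 0.313×1600 = 980.7
Denominator: 1 + 0.369×3.4 + 0.239×19 + 0.313×10 = 9.926
R = 980.7/9.926 = 98.81 kJ/min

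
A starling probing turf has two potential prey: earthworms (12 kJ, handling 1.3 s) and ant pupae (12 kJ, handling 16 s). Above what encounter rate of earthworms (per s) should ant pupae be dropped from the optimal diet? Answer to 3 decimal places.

Drop ant pupae once their profitability E₂/h₂ falls below the rate achievable on earthworms alone: E₂/h₂ = λE₁/(1 + λh₁).
Solve for λ: λE₁h₂ = E₂(1 + λh₁) → λ(E₁h₂ − E₂h₁) = E₂ → λ = E₂/(E₁h₂ − E₂h₁).
λ = 12/(12×16 − 12×1.3) = 12/176.4 = 0.06803 per s.

0.068 per s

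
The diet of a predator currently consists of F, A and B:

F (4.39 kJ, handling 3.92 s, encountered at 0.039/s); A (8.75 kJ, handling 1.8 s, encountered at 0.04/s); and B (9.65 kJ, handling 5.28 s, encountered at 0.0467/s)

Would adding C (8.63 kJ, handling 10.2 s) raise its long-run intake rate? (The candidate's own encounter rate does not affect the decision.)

Intake rate on the current diet: R = (0.039×4.39 + 0.04×8.75 + 0.0467×9.65) / (1 + 0.039×3.92 + 0.04×1.8 + 0.0467×5.28) = 0.9719/1.471 = 0.6605 kJ/s.
Profitability of C: 8.63/10.2 = 0.8461 kJ/s.
0.8461 > 0.6605, so adding C raises the average — include it.

Yes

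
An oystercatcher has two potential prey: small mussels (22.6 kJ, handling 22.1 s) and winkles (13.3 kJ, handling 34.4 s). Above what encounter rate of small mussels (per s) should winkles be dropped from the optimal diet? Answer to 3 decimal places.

At the threshold, the rate on small mussels alone equals the profitability of winkles: λ·22.6/(1 + λ·22.1) = 13.3/34.4 = 0.3866.
Rearranging, λ(22.6 − 0.3866×22.1) = 0.3866, so λ = 0.3866/14.06 = 0.02751 per s.

0.028 per s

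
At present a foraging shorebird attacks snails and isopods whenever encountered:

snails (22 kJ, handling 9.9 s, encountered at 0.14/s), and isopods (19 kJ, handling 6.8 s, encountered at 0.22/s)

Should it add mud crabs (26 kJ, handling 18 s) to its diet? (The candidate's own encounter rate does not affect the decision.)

No

Current rate: (0.14×22 + 0.22×19)/(1 + 0.14×9.9 + 0.22×6.8) = 1.87 kJ/s.
Profitability of mud crabs: 26/18 = 1.444 kJ/s.
1.444 < 1.87, so adding mud crabs would lower the average — exclude it.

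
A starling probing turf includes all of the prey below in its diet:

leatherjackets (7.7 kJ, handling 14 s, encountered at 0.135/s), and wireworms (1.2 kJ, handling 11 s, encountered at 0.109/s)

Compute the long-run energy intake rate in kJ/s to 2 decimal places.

R = (0.135×7.7 + 0.109×1.2) / (1 + 0.135×14 + 0.109×11) = 1.17/4.089 = 0.2862 kJ/s.

0.29 kJ/s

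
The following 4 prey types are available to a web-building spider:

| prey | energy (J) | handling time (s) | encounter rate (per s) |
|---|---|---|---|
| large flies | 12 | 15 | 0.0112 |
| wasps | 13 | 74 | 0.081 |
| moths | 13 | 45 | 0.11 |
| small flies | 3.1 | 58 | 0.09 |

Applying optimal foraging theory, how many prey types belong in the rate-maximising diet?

E/h in descending order: large flies 0.8, moths 0.289, wasps 0.176, small flies 0.0534 J/s. The optimal diet is the largest prefix of this list for which every included type satisfies E_i/h_i > R on the types above it.
Rate on top 1: 0.1151. moths: 0.289 > 0.1151 → include.
Rate on top 2: 0.2557. wasps: 0.176 < 0.2557 → exclude; stop.
Optimal diet: large flies, moths — 2 of 4 types.

2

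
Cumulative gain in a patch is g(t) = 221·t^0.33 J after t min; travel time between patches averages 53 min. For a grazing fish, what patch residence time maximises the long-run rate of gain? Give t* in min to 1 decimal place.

Maximise g(t)/(T+t): set derivative to zero → g'(t)(T+t) = g(t).
g'(t) = 0.33·221·t^-0.67. Setting 0.33·221·t^-0.67 = 221·t^0.33/(53+t) gives 0.33(53+t) = t, so 0.67·t = 0.33×53.
t* = 0.33×53/0.67 = 26.1 min.

26.1 min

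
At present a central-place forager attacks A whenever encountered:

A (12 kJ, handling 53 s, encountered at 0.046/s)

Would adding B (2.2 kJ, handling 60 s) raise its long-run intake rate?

Current rate: (0.046×12)/(1 + 0.046×53) = 0.1606 kJ/s.
B: E/h = 2.2/60 = 0.03667 kJ/s.
Since 0.03667 < R, time spent handling B is better spent searching.

No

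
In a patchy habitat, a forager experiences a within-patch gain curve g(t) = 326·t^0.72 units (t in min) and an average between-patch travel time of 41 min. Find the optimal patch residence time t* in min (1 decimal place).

By the marginal value theorem, leave when the instantaneous gain rate g'(t) equals the habitat-wide average g(t)/(T + t).
g'(t) = 0.72·326·t^-0.28. Setting 0.72·326·t^-0.28 = 326·t^0.72/(41+t) gives 0.72(41+t) = t, so 0.28·t = 0.72×41.
t* = 0.72×41/0.28 = 105.4 min.

105.4 min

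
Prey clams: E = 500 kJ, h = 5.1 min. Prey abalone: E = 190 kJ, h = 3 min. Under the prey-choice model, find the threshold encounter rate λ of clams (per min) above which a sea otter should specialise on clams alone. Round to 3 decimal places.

0.358 per min

Drop abalone once their profitability E₂/h₂ falls below the rate achievable on clams alone: E₂/h₂ = λE₁/(1 + λh₁).
Solve for λ: λE₁h₂ = E₂(1 + λh₁) → λ(E₁h₂ − E₂h₁) = E₂ → λ = E₂/(E₁h₂ − E₂h₁).
λ = 190/(500×3 − 190×5.1) = 190/531 = 0.3578 per min.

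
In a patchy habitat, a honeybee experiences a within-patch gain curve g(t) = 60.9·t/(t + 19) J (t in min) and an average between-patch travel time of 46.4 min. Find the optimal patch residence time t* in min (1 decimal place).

Maximise g(t)/(T+t): set derivative to zero → g'(t)(T+t) = g(t).
g'(t) = 60.9·19/(t + 19)². Setting 60.9·19/(t+19)² = 60.9t/[(t+19)(46.4+t)] gives 19(46.4+t) = t(t+19), so t² = 19×46.4 = 881.6.
t* = √881.6 = 29.69 min.

29.7 min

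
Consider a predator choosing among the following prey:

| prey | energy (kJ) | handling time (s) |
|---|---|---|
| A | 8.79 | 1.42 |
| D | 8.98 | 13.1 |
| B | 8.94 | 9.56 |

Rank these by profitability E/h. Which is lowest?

Profitability E/h (kJ/s): A = 8.79/1.42 = 6.19, D = 8.98/13.1 = 0.685, B = 8.94/9.56 = 0.935.
Ranked: A > B > D.

D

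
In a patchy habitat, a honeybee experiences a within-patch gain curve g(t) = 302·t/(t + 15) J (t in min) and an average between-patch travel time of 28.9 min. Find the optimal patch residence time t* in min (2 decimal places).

20.82 min

Optimal t* satisfies g'(t*) = g(t*)/(T + t*).
g'(t) = 302·15/(t + 15)². Setting 302·15/(t+15)² = 302t/[(t+15)(28.9+t)] gives 15(28.9+t) = t(t+15), so t² = 15×28.9 = 433.5.
t* = √433.5 = 20.82 min.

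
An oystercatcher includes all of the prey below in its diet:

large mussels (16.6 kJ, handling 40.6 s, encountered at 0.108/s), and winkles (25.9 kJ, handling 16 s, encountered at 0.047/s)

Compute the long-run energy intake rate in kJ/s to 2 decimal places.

0.49 kJ/s

Energy encountered per unit search time: 0.108×16.6 + 0.047×25.9 = 3.01 kJ/s.
Handling time per unit search time: 0.108×40.6 + 0.047×16 = 5.137.
Rate = 3.01/(1 + 5.137) = 0.4905 kJ/s.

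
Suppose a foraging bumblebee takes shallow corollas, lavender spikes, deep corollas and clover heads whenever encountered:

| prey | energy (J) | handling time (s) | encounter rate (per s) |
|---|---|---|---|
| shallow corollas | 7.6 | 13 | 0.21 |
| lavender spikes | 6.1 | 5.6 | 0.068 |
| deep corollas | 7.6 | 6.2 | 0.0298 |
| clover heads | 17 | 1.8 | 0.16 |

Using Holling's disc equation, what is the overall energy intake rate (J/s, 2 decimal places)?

Energy encountered per unit search time: 0.21×7.6 + 0.068×6.1 + 0.0298×7.6 + 0.16×17 = 4.957 J/s.
Handling time per unit search time: 0.21×13 + 0.068×5.6 + 0.0298×6.2 + 0.16×1.8 = 3.584.
Rate = 4.957/(1 + 3.584) = 1.082 J/s.

1.08 J/s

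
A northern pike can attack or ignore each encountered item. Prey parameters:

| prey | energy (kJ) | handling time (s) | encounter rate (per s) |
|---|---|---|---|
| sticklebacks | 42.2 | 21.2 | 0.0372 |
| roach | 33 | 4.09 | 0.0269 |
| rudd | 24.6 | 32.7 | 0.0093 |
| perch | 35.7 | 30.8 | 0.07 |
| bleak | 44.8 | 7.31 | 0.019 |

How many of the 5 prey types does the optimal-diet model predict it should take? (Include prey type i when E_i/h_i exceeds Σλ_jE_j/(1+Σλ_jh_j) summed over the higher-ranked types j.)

Profitabilities (E/h, kJ/s): roach 8.07, bleak 6.13, sticklebacks 1.99, perch 1.16, rudd 0.752. Add prey in this order while the next type's profitability exceeds the intake rate on those already taken.
Rate on top 1: 0.7997. bleak: 6.13 > 0.7997 → include.
Rate on top 2: 1.392. sticklebacks: 1.99 > 1.392 → include.
Rate on top 3: 1.624. perch: 1.16 < 1.624 → exclude; stop.
Optimal diet: roach, bleak, sticklebacks — 3 of 5 types.

3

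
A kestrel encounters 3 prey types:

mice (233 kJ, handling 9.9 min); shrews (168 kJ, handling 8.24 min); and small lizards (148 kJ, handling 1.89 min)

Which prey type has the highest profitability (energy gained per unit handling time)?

In descending order of E/h:
small lizards: 148/1.89 = 78.3 kJ/min
mice: 233/9.9 = 23.5 kJ/min
shrews: 168/8.24 = 20.4 kJ/min

small lizards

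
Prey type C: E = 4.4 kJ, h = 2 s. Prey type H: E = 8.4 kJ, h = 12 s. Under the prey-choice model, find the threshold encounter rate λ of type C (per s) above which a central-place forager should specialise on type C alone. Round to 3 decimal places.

0.233 per s

Drop type H once their profitability E₂/h₂ falls below the rate achievable on type C alone: E₂/h₂ = λE₁/(1 + λh₁).
Solve for λ: λE₁h₂ = E₂(1 + λh₁) → λ(E₁h₂ − E₂h₁) = E₂ → λ = E₂/(E₁h₂ − E₂h₁).
λ = 8.4/(4.4×12 − 8.4×2) = 8.4/36 = 0.2333 per s.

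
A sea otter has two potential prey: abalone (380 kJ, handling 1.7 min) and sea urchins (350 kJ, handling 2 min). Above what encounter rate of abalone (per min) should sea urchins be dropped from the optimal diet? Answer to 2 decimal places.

Drop sea urchins once their profitability E₂/h₂ falls below the rate achievable on abalone alone: E₂/h₂ = λE₁/(1 + λh₁).
Solve for λ: λE₁h₂ = E₂(1 + λh₁) → λ(E₁h₂ − E₂h₁) = E₂ → λ = E₂/(E₁h₂ − E₂h₁).
λ = 350/(380×2 − 350×1.7) = 350/165 = 2.121 per min.

2.12 per min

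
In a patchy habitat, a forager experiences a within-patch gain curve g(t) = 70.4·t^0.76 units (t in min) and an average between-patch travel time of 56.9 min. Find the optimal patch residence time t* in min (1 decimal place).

Maximise g(t)/(T+t): set derivative to zero → g'(t)(T+t) = g(t).
g'(t) = 0.76·70.4·t^-0.24. Setting 0.76·70.4·t^-0.24 = 70.4·t^0.76/(56.9+t) gives 0.76(56.9+t) = t, so 0.24·t = 0.76×56.9.
t* = 0.76×56.9/0.24 = 180.2 min.

180.2 min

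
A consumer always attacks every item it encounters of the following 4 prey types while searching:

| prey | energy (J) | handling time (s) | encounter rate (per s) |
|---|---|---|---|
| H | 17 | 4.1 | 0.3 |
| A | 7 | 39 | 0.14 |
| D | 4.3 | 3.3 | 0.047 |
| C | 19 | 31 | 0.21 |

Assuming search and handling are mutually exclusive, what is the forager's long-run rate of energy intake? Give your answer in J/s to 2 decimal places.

R = Σλ_iE_i / (1 + Σλ_ih_i)
Numerator: 0.3×17 + 0.14×7 + 0.047×4.3 + 0.21×19 = 10.27
Denominator: 1 + 0.3×4.1 + 0.14×39 + 0.047×3.3 + 0.21×31 = 14.36
R = 10.27/14.36 = 0.7156 J/s

0.72 J/s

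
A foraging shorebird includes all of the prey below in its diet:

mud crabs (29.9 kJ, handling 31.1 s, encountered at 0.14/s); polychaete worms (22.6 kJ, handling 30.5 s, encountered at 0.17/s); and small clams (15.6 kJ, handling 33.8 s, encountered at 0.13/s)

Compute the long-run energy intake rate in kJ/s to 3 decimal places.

0.673 kJ/s

Energy encountered per unit search time: 0.14×29.9 + 0.17×22.6 + 0.13×15.6 = 10.06 kJ/s.
Handling time per unit search time: 0.14×31.1 + 0.17×30.5 + 0.13×33.8 = 13.93.
Rate = 10.06/(1 + 13.93) = 0.6734 kJ/s.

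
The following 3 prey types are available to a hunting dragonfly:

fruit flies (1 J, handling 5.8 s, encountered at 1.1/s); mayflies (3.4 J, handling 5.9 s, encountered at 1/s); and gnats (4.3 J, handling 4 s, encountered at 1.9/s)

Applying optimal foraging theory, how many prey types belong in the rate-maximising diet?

Profitabilities (E/h, J/s): gnats 1.07, mayflies 0.576, fruit flies 0.172. Add prey in this order while the next type's profitability exceeds the intake rate on those already taken.
Rate on top 1: 0.95. mayflies: 0.576 < 0.95 → exclude; stop.
Optimal diet: gnats — 1 of 3 types.

1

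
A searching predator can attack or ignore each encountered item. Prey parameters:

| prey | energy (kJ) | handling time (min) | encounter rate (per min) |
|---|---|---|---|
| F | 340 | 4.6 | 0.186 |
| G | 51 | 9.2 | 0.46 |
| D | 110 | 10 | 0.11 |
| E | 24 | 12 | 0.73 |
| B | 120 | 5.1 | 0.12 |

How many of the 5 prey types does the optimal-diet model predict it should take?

1

E/h in descending order: F 73.9, B 23.5, D 11, G 5.54, E 2 kJ/min. The optimal diet is the largest prefix of this list for which every included type satisfies E_i/h_i > R on the types above it.
Rate on top 1: 34.08. B: 23.5 < 34.08 → exclude; stop.
Optimal diet: F — 1 of 5 types.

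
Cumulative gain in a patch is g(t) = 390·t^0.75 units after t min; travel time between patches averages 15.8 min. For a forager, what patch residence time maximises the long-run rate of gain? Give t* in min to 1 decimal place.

By the marginal value theorem, leave when the instantaneous gain rate g'(t) equals the habitat-wide average g(t)/(T + t).
g'(t) = 0.75·390·t^-0.25. Setting 0.75·390·t^-0.25 = 390·t^0.75/(15.8+t) gives 0.75(15.8+t) = t, so 0.25·t = 0.75×15.8.
t* = 0.75×15.8/0.25 = 47.4 min.

47.4 min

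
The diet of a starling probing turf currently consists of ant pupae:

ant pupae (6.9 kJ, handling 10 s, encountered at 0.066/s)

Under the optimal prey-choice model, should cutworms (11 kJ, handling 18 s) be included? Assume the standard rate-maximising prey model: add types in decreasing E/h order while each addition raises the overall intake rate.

Yes

Intake rate on the current diet: R = (0.066×6.9) / (1 + 0.066×10) = 0.4554/1.66 = 0.2743 kJ/s.
cutworms: E/h = 11/18 = 0.6111 kJ/s.
Since 0.6111 > R, including cutworms increases the long-run rate.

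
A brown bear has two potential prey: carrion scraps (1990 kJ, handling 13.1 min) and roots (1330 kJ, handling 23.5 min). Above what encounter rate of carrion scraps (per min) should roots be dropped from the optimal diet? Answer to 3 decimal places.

Drop roots once their profitability E₂/h₂ falls below the rate achievable on carrion scraps alone: E₂/h₂ = λE₁/(1 + λh₁).
Solve for λ: λE₁h₂ = E₂(1 + λh₁) → λ(E₁h₂ − E₂h₁) = E₂ → λ = E₂/(E₁h₂ − E₂h₁).
λ = 1330/(1990×23.5 − 1330×13.1) = 1330/2.934e+04 = 0.04533 per min.

0.045 per min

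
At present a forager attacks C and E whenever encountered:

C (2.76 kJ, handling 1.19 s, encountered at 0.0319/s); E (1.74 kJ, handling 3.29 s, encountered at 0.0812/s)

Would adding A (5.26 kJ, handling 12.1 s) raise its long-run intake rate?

Yes

Intake rate on the current diet: R = (0.0319×2.76 + 0.0812×1.74) / (1 + 0.0319×1.19 + 0.0812×3.29) = 0.2293/1.305 = 0.1757 kJ/s.
Profitability of A: 5.26/12.1 = 0.4347 kJ/s.
0.4347 > 0.1757, so adding A raises the average — include it.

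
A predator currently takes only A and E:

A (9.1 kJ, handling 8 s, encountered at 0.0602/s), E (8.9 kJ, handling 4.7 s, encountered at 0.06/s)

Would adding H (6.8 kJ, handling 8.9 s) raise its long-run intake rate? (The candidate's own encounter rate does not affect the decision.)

Yes

Intake rate on the current diet: R = (0.0602×9.1 + 0.06×8.9) / (1 + 0.0602×8 + 0.06×4.7) = 1.082/1.764 = 0.6134 kJ/s.
H: E/h = 6.8/8.9 = 0.764 kJ/s.
0.764 > 0.6134, so adding H raises the average — include it.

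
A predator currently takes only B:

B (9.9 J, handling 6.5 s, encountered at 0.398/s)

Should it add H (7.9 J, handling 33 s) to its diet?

On B alone, R = ΣλE/(1+Σλh) = 3.94/3.587 = 1.098 J/s.
Profitability of H: 7.9/33 = 0.2394 J/s.
0.2394 < 1.098, so adding H would lower the average — exclude it.

No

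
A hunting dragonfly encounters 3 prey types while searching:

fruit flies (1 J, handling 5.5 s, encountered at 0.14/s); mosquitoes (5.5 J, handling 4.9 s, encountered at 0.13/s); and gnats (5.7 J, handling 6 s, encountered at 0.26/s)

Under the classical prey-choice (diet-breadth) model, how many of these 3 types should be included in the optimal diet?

2

Profitabilities (E/h, J/s): mosquitoes 1.12, gnats 0.95, fruit flies 0.182. Add prey in this order while the next type's profitability exceeds the intake rate on those already taken.
Rate on top 1: 0.4368. gnats: 0.95 > 0.4368 → include.
Rate on top 2: 0.6872. fruit flies: 0.182 < 0.6872 → exclude; stop.
Optimal diet: mosquitoes, gnats — 2 of 3 types.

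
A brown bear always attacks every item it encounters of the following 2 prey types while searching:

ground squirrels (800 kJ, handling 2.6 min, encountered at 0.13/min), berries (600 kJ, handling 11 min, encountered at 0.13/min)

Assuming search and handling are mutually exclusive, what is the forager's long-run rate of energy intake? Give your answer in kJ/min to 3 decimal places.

65.751 kJ/min

R = (0.13×800 + 0.13×600) / (1 + 0.13×2.6 + 0.13×11) = 182/2.768 = 65.75 kJ/min.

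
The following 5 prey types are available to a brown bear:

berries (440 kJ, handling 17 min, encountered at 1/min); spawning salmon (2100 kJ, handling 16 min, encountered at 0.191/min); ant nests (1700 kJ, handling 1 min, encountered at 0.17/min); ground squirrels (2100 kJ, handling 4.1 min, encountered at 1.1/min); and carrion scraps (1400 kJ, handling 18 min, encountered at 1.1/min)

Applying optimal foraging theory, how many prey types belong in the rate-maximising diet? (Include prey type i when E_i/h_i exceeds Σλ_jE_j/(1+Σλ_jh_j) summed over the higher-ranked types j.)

2

Rank by E/h (kJ/min): ant nests 1.7e+03, ground squirrels 512, spawning salmon 131, carrion scraps 77.8, berries 25.9. Include each in turn until the next type's E/h falls below the running intake rate.
Rate on top 1: 247. ground squirrels: 512 > 247 → include.
Rate on top 2: 457.6. spawning salmon: 131 < 457.6 → exclude; stop.
Optimal diet: ant nests, ground squirrels — 2 of 5 types.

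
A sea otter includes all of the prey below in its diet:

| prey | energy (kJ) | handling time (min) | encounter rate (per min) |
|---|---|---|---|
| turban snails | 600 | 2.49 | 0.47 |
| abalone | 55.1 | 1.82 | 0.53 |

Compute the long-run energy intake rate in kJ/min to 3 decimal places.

R = (0.47×600 + 0.53×55.1) / (1 + 0.47×2.49 + 0.53×1.82) = 311.2/3.135 = 99.27 kJ/min.

99.270 kJ/min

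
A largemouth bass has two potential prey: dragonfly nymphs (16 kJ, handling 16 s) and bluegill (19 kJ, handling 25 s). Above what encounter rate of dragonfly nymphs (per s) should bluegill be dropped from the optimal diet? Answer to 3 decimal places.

At the threshold, the rate on dragonfly nymphs alone equals the profitability of bluegill: λ·16/(1 + λ·16) = 19/25 = 0.76.
Rearranging, λ(16 − 0.76×16) = 0.76, so λ = 0.76/3.84 = 0.1979 per s.

0.198 per s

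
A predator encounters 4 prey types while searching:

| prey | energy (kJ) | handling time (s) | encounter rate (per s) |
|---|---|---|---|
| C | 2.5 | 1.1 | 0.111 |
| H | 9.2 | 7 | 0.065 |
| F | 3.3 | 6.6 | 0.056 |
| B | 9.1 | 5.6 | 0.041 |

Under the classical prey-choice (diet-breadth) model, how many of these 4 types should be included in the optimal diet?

3

Profitabilities (E/h, kJ/s): C 2.27, B 1.62, H 1.31, F 0.5. Add prey in this order while the next type's profitability exceeds the intake rate on those already taken.
Rate on top 1: 0.2473. B: 1.62 > 0.2473 → include.
Rate on top 2: 0.4813. H: 1.31 > 0.4813 → include.
Rate on top 3: 0.6911. F: 0.5 < 0.6911 → exclude; stop.
Optimal diet: C, B, H — 3 of 4 types.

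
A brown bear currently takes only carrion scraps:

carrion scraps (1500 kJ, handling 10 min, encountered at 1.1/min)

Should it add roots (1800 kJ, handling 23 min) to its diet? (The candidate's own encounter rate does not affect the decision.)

Intake rate on the current diet: R = (1.1×1500) / (1 + 1.1×10) = 1650/12 = 137.5 kJ/min.
roots: E/h = 1800/23 = 78.26 kJ/min.
78.26 < 137.5, so adding roots would lower the average — exclude it.

No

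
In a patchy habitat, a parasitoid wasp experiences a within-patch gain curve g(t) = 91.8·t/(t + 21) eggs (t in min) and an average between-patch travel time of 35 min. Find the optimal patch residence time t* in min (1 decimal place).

Optimal t* satisfies g'(t*) = g(t*)/(T + t*).
g'(t) = 91.8·21/(t + 21)². Setting 91.8·21/(t+21)² = 91.8t/[(t+21)(35+t)] gives 21(35+t) = t(t+21), so t² = 21×35 = 735.
t* = √735 = 27.11 min.

27.1 min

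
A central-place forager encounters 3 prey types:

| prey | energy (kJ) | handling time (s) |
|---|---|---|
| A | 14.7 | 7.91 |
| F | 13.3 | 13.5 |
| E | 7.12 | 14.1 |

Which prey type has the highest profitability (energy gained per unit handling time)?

Profitability E/h (kJ/s): A = 14.7/7.91 = 1.86, F = 13.3/13.5 = 0.985, E = 7.12/14.1 = 0.505.
Ranked: A > F > E.

A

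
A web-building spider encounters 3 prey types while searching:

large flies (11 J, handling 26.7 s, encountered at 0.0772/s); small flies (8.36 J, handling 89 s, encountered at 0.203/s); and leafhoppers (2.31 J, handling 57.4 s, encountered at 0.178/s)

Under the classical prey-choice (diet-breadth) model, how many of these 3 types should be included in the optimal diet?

1

Rank by E/h (J/s): large flies 0.412, small flies 0.0939, leafhoppers 0.0402. Include each in turn until the next type's E/h falls below the running intake rate.
Rate on top 1: 0.2774. small flies: 0.0939 < 0.2774 → exclude; stop.
Optimal diet: large flies — 1 of 3 types.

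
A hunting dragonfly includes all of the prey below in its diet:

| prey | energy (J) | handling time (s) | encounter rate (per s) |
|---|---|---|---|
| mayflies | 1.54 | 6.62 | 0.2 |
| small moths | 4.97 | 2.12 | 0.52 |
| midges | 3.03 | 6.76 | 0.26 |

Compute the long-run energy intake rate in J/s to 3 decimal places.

0.710 J/s

Energy encountered per unit search time: 0.2×1.54 + 0.52×4.97 + 0.26×3.03 = 3.68 J/s.
Handling time per unit search time: 0.2×6.62 + 0.52×2.12 + 0.26×6.76 = 4.184.
Rate = 3.68/(1 + 4.184) = 0.7099 J/s.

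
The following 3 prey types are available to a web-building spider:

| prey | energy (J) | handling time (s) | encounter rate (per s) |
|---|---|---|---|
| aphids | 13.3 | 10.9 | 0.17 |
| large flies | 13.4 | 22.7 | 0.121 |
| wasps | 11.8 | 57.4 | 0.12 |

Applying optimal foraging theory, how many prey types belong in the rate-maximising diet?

1

Profitabilities (E/h, J/s): aphids 1.22, large flies 0.59, wasps 0.206. Add prey in this order while the next type's profitability exceeds the intake rate on those already taken.
Rate on top 1: 0.7925. large flies: 0.59 < 0.7925 → exclude; stop.
Optimal diet: aphids — 1 of 3 types.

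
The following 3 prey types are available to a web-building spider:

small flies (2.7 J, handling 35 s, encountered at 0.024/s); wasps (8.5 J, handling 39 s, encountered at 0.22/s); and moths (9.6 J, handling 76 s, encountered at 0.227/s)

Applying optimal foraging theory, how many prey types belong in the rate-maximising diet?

1

E/h in descending order: wasps 0.218, moths 0.126, small flies 0.0771 J/s. The optimal diet is the largest prefix of this list for which every included type satisfies E_i/h_i > R on the types above it.
Rate on top 1: 0.1952. moths: 0.126 < 0.1952 → exclude; stop.
Optimal diet: wasps — 1 of 3 types.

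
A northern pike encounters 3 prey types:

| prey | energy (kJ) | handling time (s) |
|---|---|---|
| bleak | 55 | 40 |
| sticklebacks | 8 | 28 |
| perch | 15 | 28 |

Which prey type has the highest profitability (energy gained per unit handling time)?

bleak

Profitability E/h (kJ/s): bleak = 55/40 = 1.38, sticklebacks = 8/28 = 0.286, perch = 15/28 = 0.536.
Ranked: bleak > perch > sticklebacks.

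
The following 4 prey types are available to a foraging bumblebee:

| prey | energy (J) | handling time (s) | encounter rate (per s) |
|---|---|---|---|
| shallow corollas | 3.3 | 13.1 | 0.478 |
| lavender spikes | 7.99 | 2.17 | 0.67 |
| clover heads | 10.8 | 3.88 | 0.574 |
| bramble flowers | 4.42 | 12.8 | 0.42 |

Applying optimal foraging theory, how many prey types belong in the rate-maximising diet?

E/h in descending order: lavender spikes 3.68, clover heads 2.78, bramble flowers 0.345, shallow corollas 0.252 J/s. The optimal diet is the largest prefix of this list for which every included type satisfies E_i/h_i > R on the types above it.
Rate on top 1: 2.182. clover heads: 2.78 > 2.182 → include.
Rate on top 2: 2.468. bramble flowers: 0.345 < 2.468 → exclude; stop.
Optimal diet: lavender spikes, clover heads — 2 of 4 types.

2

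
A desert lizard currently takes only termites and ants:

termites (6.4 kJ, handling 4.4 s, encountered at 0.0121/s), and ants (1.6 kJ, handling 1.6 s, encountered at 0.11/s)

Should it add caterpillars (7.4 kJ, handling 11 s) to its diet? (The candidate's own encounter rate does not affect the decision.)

Intake rate on the current diet: R = (0.0121×6.4 + 0.11×1.6) / (1 + 0.0121×4.4 + 0.11×1.6) = 0.2534/1.229 = 0.2062 kJ/s.
caterpillars: E/h = 7.4/11 = 0.6727 kJ/s.
0.6727 > 0.2062, so adding caterpillars raises the average — include it.

Yes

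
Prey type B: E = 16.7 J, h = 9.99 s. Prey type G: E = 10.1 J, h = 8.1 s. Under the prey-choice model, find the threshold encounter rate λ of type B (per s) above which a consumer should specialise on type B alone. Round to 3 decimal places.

Drop type G once their profitability E₂/h₂ falls below the rate achievable on type B alone: E₂/h₂ = λE₁/(1 + λh₁).
Solve for λ: λE₁h₂ = E₂(1 + λh₁) → λ(E₁h₂ − E₂h₁) = E₂ → λ = E₂/(E₁h₂ − E₂h₁).
λ = 10.1/(16.7×8.1 − 10.1×9.99) = 10.1/34.37 = 0.2939 per s.

0.294 per s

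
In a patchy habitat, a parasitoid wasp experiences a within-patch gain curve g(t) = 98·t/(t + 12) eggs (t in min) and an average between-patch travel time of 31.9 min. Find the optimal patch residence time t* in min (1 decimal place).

Maximise g(t)/(T+t): set derivative to zero → g'(t)(T+t) = g(t).
g'(t) = 98·12/(t + 12)². Setting 98·12/(t+12)² = 98t/[(t+12)(31.9+t)] gives 12(31.9+t) = t(t+12), so t² = 12×31.9 = 382.8.
t* = √382.8 = 19.57 min.

19.6 min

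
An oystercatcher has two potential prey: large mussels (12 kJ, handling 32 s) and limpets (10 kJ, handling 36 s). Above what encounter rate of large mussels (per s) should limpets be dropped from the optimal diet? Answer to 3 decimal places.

At the threshold, the rate on large mussels alone equals the profitability of limpets: λ·12/(1 + λ·32) = 10/36 = 0.2778.
Rearranging, λ(12 − 0.2778×32) = 0.2778, so λ = 0.2778/3.111 = 0.08929 per s.

0.089 per s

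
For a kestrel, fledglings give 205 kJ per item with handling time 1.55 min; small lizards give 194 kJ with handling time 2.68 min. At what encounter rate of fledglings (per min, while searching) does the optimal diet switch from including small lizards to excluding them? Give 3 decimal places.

Drop small lizards once their profitability E₂/h₂ falls below the rate achievable on fledglings alone: E₂/h₂ = λE₁/(1 + λh₁).
Solve for λ: λE₁h₂ = E₂(1 + λh₁) → λ(E₁h₂ − E₂h₁) = E₂ → λ = E₂/(E₁h₂ − E₂h₁).
λ = 194/(205×2.68 − 194×1.55) = 194/248.7 = 0.7801 per min.

0.780 per min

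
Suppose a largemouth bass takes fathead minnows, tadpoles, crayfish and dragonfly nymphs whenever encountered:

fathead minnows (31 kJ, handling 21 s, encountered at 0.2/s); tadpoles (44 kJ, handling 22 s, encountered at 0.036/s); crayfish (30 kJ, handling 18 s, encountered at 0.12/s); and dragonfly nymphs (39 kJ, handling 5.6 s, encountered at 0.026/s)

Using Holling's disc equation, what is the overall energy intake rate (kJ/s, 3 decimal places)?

R = (0.2×31 + 0.036×44 + 0.12×30 + 0.026×39) / (1 + 0.2×21 + 0.036×22 + 0.12×18 + 0.026×5.6) = 12.4/8.298 = 1.494 kJ/s.

1.494 kJ/s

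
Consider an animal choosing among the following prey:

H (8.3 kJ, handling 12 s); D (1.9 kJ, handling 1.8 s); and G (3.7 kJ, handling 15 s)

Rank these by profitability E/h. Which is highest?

In descending order of E/h:
D: 1.9/1.8 = 1.06 kJ/s
H: 8.3/12 = 0.692 kJ/s
G: 3.7/15 = 0.247 kJ/s

D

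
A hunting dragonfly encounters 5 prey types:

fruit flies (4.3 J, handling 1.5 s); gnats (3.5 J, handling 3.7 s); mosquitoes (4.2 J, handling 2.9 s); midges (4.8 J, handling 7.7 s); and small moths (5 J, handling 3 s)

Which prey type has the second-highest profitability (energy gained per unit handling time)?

In descending order of E/h:
fruit flies: 4.3/1.5 = 2.87 J/s
small moths: 5/3 = 1.67 J/s
mosquitoes: 4.2/2.9 = 1.45 J/s
gnats: 3.5/3.7 = 0.946 J/s
midges: 4.8/7.7 = 0.623 J/s

small moths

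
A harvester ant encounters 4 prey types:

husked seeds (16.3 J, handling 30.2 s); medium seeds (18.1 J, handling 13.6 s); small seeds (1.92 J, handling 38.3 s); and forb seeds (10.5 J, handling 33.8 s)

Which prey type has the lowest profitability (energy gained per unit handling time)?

Profitability E/h (J/s): husked seeds = 16.3/30.2 = 0.54, medium seeds = 18.1/13.6 = 1.33, small seeds = 1.92/38.3 = 0.0501, forb seeds = 10.5/33.8 = 0.311.
Ranked: medium seeds > husked seeds > forb seeds > small seeds.

small seeds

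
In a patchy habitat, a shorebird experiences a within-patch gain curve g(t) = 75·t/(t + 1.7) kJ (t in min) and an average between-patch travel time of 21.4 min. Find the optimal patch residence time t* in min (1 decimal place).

Maximise g(t)/(T+t): set derivative to zero → g'(t)(T+t) = g(t).
g'(t) = 75·1.7/(t + 1.7)². Setting 75·1.7/(t+1.7)² = 75t/[(t+1.7)(21.4+t)] gives 1.7(21.4+t) = t(t+1.7), so t² = 1.7×21.4 = 36.38.
t* = √36.38 = 6.032 min.

6.0 min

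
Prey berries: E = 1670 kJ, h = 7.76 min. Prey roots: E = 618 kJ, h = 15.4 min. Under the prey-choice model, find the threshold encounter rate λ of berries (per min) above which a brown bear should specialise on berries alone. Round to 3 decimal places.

0.030 per min

The zero-one rule: include roots iff E₂/h₂ > λE₁/(1+λh₁). Equality gives the switch point.
λE₁h₂ = E₂ + λE₂h₁ ⇒ λ = E₂/(E₁h₂ − E₂h₁) = 618/(2.572e+04 − 4796) = 0.02954 per min.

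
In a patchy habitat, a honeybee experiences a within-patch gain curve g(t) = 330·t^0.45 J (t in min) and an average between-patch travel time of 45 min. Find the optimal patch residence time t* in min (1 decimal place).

Maximise g(t)/(T+t): set derivative to zero → g'(t)(T+t) = g(t).
g'(t) = 0.45·330·t^-0.55. Setting 0.45·330·t^-0.55 = 330·t^0.45/(45+t) gives 0.45(45+t) = t, so 0.55·t = 0.45×45.
t* = 0.45×45/0.55 = 36.82 min.

36.8 min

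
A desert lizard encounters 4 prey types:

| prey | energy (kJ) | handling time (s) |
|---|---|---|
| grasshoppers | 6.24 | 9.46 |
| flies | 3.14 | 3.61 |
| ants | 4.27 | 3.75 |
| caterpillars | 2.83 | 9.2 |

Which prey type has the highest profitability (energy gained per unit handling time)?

ants

Profitability E/h (kJ/s): grasshoppers = 6.24/9.46 = 0.66, flies = 3.14/3.61 = 0.87, ants = 4.27/3.75 = 1.14, caterpillars = 2.83/9.2 = 0.308.
Ranked: ants > flies > grasshoppers > caterpillars.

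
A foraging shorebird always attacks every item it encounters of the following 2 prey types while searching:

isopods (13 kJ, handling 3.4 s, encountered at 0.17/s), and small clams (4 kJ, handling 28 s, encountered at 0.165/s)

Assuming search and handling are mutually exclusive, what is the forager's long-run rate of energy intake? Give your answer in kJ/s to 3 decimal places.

Energy encountered per unit search time: 0.17×13 + 0.165×4 = 2.87 kJ/s.
Handling time per unit search time: 0.17×3.4 + 0.165×28 = 5.198.
Rate = 2.87/(1 + 5.198) = 0.4631 kJ/s.

0.463 kJ/s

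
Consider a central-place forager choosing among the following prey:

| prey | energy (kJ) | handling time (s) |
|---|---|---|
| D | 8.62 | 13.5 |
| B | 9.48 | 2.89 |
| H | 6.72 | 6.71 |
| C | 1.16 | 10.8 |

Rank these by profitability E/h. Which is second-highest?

In descending order of E/h:
B: 9.48/2.89 = 3.28 kJ/s
H: 6.72/6.71 = 1 kJ/s
D: 8.62/13.5 = 0.639 kJ/s
C: 1.16/10.8 = 0.107 kJ/s

H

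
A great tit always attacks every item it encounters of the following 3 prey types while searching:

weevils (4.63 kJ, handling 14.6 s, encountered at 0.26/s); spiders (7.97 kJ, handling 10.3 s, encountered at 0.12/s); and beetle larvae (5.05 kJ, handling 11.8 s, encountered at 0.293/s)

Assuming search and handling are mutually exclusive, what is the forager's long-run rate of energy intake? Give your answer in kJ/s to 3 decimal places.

R = Σλ_iE_i / (1 + Σλ_ih_i)
Numerator: 0.26×4.63 + 0.12×7.97 + 0.293×5.05 = 3.64
Denominator: 1 + 0.26×14.6 + 0.12×10.3 + 0.293×11.8 = 9.489
R = 3.64/9.489 = 0.3836 kJ/s

0.384 kJ/s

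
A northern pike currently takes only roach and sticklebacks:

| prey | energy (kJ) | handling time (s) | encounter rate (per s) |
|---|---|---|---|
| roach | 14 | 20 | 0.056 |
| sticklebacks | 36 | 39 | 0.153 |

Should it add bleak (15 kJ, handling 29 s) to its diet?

Intake rate on the current diet: R = (0.056×14 + 0.153×36) / (1 + 0.056×20 + 0.153×39) = 6.292/8.087 = 0.778 kJ/s.
bleak: E/h = 15/29 = 0.5172 kJ/s.
0.5172 < 0.778, so adding bleak would lower the average — exclude it.

No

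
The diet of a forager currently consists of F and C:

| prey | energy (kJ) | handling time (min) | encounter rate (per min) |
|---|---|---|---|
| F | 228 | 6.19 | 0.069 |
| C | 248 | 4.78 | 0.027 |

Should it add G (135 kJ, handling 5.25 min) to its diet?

Yes

Intake rate on the current diet: R = (0.069×228 + 0.027×248) / (1 + 0.069×6.19 + 0.027×4.78) = 22.43/1.556 = 14.41 kJ/min.
Profitability of G: 135/5.25 = 25.71 kJ/min.
Since 25.71 > R, including G increases the long-run rate.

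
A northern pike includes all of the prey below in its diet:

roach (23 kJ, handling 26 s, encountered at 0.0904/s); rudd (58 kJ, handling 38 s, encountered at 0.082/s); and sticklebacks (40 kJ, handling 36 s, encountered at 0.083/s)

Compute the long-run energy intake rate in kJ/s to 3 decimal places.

R = (0.0904×23 + 0.082×58 + 0.083×40) / (1 + 0.0904×26 + 0.082×38 + 0.083×36) = 10.16/9.454 = 1.074 kJ/s.

1.074 kJ/s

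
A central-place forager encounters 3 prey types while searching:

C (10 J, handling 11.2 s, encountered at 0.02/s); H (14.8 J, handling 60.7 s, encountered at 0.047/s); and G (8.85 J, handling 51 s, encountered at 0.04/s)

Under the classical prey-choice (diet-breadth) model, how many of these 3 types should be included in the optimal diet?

2

Profitabilities (E/h, J/s): C 0.893, H 0.244, G 0.174. Add prey in this order while the next type's profitability exceeds the intake rate on those already taken.
Rate on top 1: 0.1634. H: 0.244 > 0.1634 → include.
Rate on top 2: 0.2197. G: 0.174 < 0.2197 → exclude; stop.
Optimal diet: C, H — 2 of 3 types.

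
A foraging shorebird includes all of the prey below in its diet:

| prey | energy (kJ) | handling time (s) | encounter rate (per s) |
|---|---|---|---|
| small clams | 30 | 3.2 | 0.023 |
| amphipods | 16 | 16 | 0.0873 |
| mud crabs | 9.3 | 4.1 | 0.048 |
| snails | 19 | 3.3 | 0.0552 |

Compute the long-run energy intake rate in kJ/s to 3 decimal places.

1.257 kJ/s

R = Σλ_iE_i / (1 + Σλ_ih_i)
Numerator: 0.023×30 + 0.0873×16 + 0.048×9.3 + 0.0552×19 = 3.582
Denominator: 1 + 0.023×3.2 + 0.0873×16 + 0.048×4.1 + 0.0552×3.3 = 2.849
R = 3.582/2.849 = 1.257 kJ/s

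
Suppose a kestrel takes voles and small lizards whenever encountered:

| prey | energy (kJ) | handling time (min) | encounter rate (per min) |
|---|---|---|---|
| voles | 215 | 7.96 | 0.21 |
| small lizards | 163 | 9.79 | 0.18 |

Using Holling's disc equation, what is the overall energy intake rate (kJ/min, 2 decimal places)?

16.80 kJ/min

Energy encountered per unit search time: 0.21×215 + 0.18×163 = 74.49 kJ/min.
Handling time per unit search time: 0.21×7.96 + 0.18×9.79 = 3.434.
Rate = 74.49/(1 + 3.434) = 16.8 kJ/min.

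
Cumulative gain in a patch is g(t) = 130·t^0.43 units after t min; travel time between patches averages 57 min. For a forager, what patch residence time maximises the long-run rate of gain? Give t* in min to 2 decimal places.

43.00 min

Optimal t* satisfies g'(t*) = g(t*)/(T + t*).
g'(t) = 0.43·130·t^-0.57. Setting 0.43·130·t^-0.57 = 130·t^0.43/(57+t) gives 0.43(57+t) = t, so 0.57·t = 0.43×57.
t* = 0.43×57/0.57 = 43 min.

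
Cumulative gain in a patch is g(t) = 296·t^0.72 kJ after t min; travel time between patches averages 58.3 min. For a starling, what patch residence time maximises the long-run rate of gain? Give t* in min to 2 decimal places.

149.91 min

Optimal t* satisfies g'(t*) = g(t*)/(T + t*).
g'(t) = 0.72·296·t^-0.28. Setting 0.72·296·t^-0.28 = 296·t^0.72/(58.3+t) gives 0.72(58.3+t) = t, so 0.28·t = 0.72×58.3.
t* = 0.72×58.3/0.28 = 149.9 min.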